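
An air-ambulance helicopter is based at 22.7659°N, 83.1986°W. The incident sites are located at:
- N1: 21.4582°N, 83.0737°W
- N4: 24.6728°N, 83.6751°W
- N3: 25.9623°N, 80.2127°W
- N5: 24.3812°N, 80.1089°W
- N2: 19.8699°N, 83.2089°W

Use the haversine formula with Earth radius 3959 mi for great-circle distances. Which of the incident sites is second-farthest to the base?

Distance to each, sorted:
N3: 290.0 mi
N5: 225.3 mi
N2: 200.1 mi
N4: 135.2 mi
N1: 90.7 mi
The second-farthest is N5 at 225.3 mi.

N5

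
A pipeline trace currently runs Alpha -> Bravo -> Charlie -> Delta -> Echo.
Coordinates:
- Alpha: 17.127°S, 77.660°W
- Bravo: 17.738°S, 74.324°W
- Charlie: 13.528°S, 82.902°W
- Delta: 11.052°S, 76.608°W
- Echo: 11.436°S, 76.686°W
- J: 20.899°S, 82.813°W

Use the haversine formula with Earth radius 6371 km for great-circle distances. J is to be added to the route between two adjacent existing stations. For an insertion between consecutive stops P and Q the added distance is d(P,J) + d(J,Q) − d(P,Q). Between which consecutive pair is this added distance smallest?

Added distance for inserting J between each consecutive pair:
Alpha–Bravo: 1282.0 km
Bravo–Charlie: 746.4 km
Charlie–Delta: 1362.2 km
Delta–Echo: 2474.7 km
Smallest added distance is 746.4 km, inserting between Bravo and Charlie.

between Bravo and Charlie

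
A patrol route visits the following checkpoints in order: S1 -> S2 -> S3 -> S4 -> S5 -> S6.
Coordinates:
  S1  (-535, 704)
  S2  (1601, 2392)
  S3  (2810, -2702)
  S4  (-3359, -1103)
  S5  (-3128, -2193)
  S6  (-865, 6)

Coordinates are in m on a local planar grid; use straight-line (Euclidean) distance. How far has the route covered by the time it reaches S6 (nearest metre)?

18600 m

Leg distances:
S1→S2: 2722.5 m  (cumulative 2722.5 m)
S2→S3: 5235.5 m  (cumulative 7958.0 m)
S3→S4: 6372.9 m  (cumulative 14330.8 m)
S4→S5: 1114.2 m  (cumulative 15445.0 m)
S5→S6: 3155.4 m  (cumulative 18600.5 m)
Cumulative distance at S6 ≈ 18600 m.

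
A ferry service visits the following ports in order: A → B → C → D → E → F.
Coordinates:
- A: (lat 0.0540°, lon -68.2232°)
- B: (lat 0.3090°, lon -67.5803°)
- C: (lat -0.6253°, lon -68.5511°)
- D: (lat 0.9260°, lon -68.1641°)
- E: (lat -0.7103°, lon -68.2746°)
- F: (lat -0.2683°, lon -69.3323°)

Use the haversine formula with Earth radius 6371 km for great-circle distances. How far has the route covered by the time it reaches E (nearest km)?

587 km

Leg distances:
A→B: 76.9 km  (cumulative 76.9 km)
B→C: 149.8 km  (cumulative 226.7 km)
C→D: 177.8 km  (cumulative 404.5 km)
D→E: 182.4 km  (cumulative 586.9 km)
Cumulative distance at E ≈ 587 km.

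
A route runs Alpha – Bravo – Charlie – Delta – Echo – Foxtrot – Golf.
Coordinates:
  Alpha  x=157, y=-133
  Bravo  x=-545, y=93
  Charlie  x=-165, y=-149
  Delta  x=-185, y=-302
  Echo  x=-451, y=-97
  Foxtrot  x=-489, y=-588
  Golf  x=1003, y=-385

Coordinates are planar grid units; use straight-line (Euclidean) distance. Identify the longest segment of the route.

Leg distances:
Alpha→Bravo: 737.5
Bravo→Charlie: 450.5
Charlie→Delta: 154.3
Delta→Echo: 335.8
Echo→Foxtrot: 492.5
Foxtrot→Golf: 1505.7
The longest leg is Foxtrot–Golf at 1505.7.

Foxtrot–Golf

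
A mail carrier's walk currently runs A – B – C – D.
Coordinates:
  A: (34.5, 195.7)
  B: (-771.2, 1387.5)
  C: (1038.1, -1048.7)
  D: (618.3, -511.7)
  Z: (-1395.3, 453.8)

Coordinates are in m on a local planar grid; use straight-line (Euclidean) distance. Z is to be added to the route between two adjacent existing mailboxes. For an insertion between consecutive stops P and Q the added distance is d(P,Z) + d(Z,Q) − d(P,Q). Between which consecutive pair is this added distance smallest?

Added distance for inserting Z between each consecutive pair:
A–B: 1137.4 m
B–C: 948.4 m
C–D: 4411.4 m
Smallest added distance is 948.4 m, inserting between B and C.

between B and C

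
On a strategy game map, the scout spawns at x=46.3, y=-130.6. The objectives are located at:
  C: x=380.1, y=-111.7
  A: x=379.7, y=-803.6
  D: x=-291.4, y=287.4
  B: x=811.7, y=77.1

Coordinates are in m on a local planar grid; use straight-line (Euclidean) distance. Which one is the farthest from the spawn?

Distance to each, sorted:
B: 793.1 m
A: 751.1 m
D: 537.4 m
C: 334.3 m
The farthest is B at 793.1 m.

B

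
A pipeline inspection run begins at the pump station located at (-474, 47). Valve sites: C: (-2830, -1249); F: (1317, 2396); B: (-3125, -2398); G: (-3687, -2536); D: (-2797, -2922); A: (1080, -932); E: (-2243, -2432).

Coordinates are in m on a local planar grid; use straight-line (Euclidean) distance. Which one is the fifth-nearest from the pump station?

B

Distance to each, sorted:
A: 1836.7 m
C: 2688.9 m
F: 2953.9 m
E: 3045.5 m
B: 3606.4 m
D: 3769.8 m
G: 4122.5 m
The fifth-nearest is B at 3606.4 m.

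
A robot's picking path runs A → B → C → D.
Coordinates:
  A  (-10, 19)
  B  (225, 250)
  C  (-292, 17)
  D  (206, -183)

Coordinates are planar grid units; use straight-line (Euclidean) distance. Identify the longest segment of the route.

B–C

Leg distances:
A→B: 329.5
B→C: 567.1
C→D: 536.7
The longest leg is B–C at 567.1.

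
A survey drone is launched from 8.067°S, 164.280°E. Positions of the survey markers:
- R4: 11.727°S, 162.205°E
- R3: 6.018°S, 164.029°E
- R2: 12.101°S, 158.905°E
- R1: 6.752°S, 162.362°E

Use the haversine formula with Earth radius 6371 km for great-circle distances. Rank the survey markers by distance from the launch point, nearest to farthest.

R3, R1, R4, R2

Distances from the launch point:
R3 6.018°S, 164.029°E: 229.5 km
R1 6.752°S, 162.362°E: 257.1 km
R4 11.727°S, 162.205°E: 466.1 km
R2 12.101°S, 158.905°E: 739.8 km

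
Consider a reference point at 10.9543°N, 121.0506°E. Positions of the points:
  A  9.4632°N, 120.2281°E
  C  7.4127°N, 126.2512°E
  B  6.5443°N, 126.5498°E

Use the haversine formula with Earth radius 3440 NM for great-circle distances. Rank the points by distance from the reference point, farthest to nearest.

B, C, A

Distance from the reference point at 10.9543°N, 121.0506°E to each:
B 6.5443°N, 126.5498°E: 420.2 NM
C 7.4127°N, 126.2512°E: 374.4 NM
A 9.4632°N, 120.2281°E: 101.9 NM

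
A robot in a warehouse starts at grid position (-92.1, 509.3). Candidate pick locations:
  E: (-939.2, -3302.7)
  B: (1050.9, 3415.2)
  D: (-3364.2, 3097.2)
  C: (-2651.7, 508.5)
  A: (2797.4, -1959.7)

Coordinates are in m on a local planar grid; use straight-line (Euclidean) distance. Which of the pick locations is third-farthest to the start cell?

A

Distance to each, sorted:
D: 4171.8 m
E: 3905.0 m
A: 3800.7 m
B: 3122.6 m
C: 2559.6 m
The third-farthest is A at 3800.7 m.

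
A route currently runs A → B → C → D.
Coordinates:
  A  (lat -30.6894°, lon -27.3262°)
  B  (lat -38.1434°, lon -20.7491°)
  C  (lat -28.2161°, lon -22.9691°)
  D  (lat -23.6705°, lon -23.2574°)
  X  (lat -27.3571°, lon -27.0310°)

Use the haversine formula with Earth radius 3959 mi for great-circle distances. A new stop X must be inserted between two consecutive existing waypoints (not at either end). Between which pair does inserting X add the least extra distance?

between C and D

Added distance for inserting X between each consecutive pair:
A–B: 423.7 mi
B–C: 386.8 mi
C–D: 287.4 mi
Smallest added distance is 287.4 mi, inserting between C and D.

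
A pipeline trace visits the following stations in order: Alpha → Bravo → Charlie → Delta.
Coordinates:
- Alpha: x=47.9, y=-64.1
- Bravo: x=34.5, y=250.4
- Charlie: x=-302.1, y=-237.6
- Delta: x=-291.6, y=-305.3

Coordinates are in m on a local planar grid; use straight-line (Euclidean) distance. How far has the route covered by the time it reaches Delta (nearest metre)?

Leg distances:
Alpha→Bravo: 314.8 m  (cumulative 314.8 m)
Bravo→Charlie: 592.8 m  (cumulative 907.6 m)
Charlie→Delta: 68.5 m  (cumulative 976.1 m)
Cumulative distance at Delta ≈ 976 m.

976 m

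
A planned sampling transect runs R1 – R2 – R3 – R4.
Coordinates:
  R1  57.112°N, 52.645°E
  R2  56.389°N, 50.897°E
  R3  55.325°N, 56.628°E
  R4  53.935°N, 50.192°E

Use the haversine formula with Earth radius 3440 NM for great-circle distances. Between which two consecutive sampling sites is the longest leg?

Leg distances:
R1→R2: 72.1 NM
R2→R3: 203.3 NM
R3→R4: 238.6 NM
The longest leg is R3–R4 at 238.6 NM.

R3–R4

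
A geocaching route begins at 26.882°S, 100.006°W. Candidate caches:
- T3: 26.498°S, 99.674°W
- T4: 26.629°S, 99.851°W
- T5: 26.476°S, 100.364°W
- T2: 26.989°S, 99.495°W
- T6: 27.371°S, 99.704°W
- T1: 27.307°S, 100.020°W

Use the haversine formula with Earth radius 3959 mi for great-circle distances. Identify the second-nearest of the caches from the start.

Distance to each, sorted:
T4: 19.9 mi
T1: 29.4 mi
T2: 32.3 mi
T3: 33.5 mi
T5: 35.7 mi
T6: 38.6 mi
The second-nearest is T1 at 29.4 mi.

T1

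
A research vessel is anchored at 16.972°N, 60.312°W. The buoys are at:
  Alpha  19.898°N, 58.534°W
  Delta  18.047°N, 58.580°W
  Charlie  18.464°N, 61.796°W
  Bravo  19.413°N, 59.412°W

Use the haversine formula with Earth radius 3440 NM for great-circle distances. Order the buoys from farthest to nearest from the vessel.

Distances from the vessel:
Alpha 19.898°N, 58.534°W: 202.8 NM
Bravo 19.413°N, 59.412°W: 155.3 NM
Charlie 18.464°N, 61.796°W: 123.4 NM
Delta 18.047°N, 58.580°W: 118.3 NM

Alpha, Bravo, Charlie, Delta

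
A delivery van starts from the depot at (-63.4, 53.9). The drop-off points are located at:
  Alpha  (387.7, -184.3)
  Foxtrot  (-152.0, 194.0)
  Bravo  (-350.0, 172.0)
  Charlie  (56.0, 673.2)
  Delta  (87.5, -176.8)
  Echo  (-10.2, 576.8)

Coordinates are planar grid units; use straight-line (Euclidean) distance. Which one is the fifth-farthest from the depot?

Delta

Distance to each, sorted:
Charlie: 630.7
Echo: 525.6
Alpha: 510.1
Bravo: 310.0
Delta: 275.7
Foxtrot: 165.8
The fifth-farthest is Delta at 275.7.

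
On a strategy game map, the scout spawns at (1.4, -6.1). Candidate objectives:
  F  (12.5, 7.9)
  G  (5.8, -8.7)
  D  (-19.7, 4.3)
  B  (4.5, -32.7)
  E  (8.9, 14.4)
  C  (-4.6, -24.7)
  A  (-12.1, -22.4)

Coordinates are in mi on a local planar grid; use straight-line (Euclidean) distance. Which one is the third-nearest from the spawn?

C

Distance to each, sorted:
G: 5.1 mi
F: 17.9 mi
C: 19.5 mi
A: 21.2 mi
E: 21.8 mi
D: 23.5 mi
B: 26.8 mi
The third-nearest is C at 19.5 mi.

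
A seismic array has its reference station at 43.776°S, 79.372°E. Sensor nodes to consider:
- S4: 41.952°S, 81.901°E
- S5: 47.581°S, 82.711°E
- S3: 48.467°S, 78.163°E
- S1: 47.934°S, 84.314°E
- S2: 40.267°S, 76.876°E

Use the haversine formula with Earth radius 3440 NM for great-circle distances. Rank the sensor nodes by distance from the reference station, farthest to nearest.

Distance from the reference station at 43.776°S, 79.372°E to each:
S1 47.934°S, 84.314°E: 323.9 NM
S3 48.467°S, 78.163°E: 286.1 NM
S5 47.581°S, 82.711°E: 267.9 NM
S2 40.267°S, 76.876°E: 238.3 NM
S4 41.952°S, 81.901°E: 156.1 NM

S1, S3, S5, S2, S4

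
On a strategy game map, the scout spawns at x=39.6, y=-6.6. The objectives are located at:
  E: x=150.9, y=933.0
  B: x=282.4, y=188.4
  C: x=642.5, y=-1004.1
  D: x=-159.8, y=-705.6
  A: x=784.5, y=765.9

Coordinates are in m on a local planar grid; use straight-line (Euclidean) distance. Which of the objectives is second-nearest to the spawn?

D

Distances from the spawn (x=39.6, y=-6.6):
B: 311.4 m
D: 726.9 m
E: 946.2 m
A: 1073.1 m
C: 1165.5 m
The second-nearest is D at 726.9 m.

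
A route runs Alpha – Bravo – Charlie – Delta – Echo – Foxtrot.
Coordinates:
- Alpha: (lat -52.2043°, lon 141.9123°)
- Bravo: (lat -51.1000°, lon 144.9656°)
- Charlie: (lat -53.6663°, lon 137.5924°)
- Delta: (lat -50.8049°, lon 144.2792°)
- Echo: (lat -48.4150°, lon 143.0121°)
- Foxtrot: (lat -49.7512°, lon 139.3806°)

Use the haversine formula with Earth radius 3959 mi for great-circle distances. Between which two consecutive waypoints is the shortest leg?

Leg distances:
Alpha→Bravo: 151.5 mi
Bravo→Charlie: 357.7 mi
Charlie→Delta: 345.0 mi
Delta→Echo: 174.6 mi
Echo→Foxtrot: 188.5 mi
The shortest leg is Alpha–Bravo at 151.5 mi.

Alpha–Bravo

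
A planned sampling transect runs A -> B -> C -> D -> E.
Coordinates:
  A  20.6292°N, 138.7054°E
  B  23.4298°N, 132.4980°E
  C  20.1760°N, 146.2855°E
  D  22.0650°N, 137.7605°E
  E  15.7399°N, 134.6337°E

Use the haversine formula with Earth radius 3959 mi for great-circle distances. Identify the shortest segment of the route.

Leg distances:
A→B: 442.1 mi
B→C: 912.2 mi
C→D: 564.7 mi
D→E: 482.4 mi
The shortest leg is A–B at 442.1 mi.

A–B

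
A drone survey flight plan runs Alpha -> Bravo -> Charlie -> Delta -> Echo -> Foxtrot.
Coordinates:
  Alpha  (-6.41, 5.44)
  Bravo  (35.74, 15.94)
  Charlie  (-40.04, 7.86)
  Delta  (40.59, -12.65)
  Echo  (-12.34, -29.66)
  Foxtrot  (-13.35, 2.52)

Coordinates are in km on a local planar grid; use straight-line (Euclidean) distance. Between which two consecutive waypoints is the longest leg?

Charlie–Delta

Leg distances:
Alpha→Bravo: 43.4 km
Bravo→Charlie: 76.2 km
Charlie→Delta: 83.2 km
Delta→Echo: 55.6 km
Echo→Foxtrot: 32.2 km
The longest leg is Charlie–Delta at 83.2 km.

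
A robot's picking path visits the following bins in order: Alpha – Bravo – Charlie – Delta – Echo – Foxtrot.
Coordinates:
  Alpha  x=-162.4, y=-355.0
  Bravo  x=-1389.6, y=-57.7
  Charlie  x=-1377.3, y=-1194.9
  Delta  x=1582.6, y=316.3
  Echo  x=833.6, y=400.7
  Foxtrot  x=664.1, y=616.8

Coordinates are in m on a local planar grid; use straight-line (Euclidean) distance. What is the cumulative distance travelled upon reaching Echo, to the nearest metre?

6477 m

Leg distances:
Alpha→Bravo: 1262.7 m  (cumulative 1262.7 m)
Bravo→Charlie: 1137.3 m  (cumulative 2400.0 m)
Charlie→Delta: 3323.4 m  (cumulative 5723.3 m)
Delta→Echo: 753.7 m  (cumulative 6477.1 m)
Cumulative distance at Echo ≈ 6477 m.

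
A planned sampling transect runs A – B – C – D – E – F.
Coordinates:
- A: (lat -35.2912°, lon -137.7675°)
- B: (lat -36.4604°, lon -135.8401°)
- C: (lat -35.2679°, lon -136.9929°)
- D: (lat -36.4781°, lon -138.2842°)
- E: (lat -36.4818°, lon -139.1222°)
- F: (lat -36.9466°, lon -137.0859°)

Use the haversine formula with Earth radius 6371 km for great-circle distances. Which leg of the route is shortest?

D–E

Leg distances:
A→B: 216.9 km
B→C: 168.4 km
C→D: 177.9 km
D→E: 74.9 km
E→F: 188.7 km
The shortest leg is D–E at 74.9 km.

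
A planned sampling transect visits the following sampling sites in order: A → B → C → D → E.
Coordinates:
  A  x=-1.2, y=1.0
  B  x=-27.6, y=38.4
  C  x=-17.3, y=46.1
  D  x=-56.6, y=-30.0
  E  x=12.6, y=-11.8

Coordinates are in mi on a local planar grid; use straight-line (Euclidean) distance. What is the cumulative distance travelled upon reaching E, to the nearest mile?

Leg distances:
A→B: 45.8 mi  (cumulative 45.8 mi)
B→C: 12.9 mi  (cumulative 58.6 mi)
C→D: 85.6 mi  (cumulative 144.3 mi)
D→E: 71.6 mi  (cumulative 215.8 mi)
Cumulative distance at E ≈ 216 mi.

216 mi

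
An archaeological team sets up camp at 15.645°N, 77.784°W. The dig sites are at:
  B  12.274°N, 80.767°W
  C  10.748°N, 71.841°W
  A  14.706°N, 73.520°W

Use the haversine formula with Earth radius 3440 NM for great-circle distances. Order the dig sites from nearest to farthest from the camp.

A, B, C

Distances from the camp:
A 14.706°N, 73.520°W: 253.4 NM
B 12.274°N, 80.767°W: 266.8 NM
C 10.748°N, 71.841°W: 455.0 NM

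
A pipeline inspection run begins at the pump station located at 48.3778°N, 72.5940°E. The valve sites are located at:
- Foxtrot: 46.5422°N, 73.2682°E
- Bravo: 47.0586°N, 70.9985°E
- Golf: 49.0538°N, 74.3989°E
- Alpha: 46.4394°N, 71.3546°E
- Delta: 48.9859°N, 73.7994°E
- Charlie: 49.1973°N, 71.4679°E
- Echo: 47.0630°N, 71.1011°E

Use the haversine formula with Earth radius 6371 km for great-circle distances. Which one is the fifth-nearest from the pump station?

Bravo

Distances from the pump station (48.3778°N, 72.5940°E):
Delta: 111.4 km
Charlie: 122.9 km
Golf: 152.3 km
Echo: 184.0 km
Bravo: 189.1 km
Foxtrot: 210.3 km
Alpha: 234.8 km
The fifth-nearest is Bravo at 189.1 km.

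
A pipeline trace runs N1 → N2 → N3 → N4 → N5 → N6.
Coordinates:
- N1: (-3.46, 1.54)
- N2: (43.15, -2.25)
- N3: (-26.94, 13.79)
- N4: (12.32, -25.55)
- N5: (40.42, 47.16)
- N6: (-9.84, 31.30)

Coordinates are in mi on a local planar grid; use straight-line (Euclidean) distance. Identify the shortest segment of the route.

Leg distances:
N1→N2: 46.8 mi
N2→N3: 71.9 mi
N3→N4: 55.6 mi
N4→N5: 78.0 mi
N5→N6: 52.7 mi
The shortest leg is N1–N2 at 46.8 mi.

N1–N2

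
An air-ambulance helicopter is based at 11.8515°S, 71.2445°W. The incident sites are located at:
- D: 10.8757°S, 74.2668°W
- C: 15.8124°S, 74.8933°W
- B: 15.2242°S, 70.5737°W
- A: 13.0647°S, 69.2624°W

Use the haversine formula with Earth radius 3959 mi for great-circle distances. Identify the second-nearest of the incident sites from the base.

D

Distance to each, sorted:
A: 157.8 mi
D: 215.6 mi
B: 237.4 mi
C: 367.2 mi
The second-nearest is D at 215.6 mi.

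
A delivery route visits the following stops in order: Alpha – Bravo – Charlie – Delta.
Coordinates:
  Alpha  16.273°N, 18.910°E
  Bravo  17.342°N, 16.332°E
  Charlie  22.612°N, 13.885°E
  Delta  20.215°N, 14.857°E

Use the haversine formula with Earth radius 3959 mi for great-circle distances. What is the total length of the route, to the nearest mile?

760 mi

Leg distances:
Alpha→Bravo: 185.8 mi  (cumulative 185.8 mi)
Bravo→Charlie: 397.3 mi  (cumulative 583.1 mi)
Charlie→Delta: 177.0 mi  (cumulative 760.1 mi)
Total route length ≈ 760 mi.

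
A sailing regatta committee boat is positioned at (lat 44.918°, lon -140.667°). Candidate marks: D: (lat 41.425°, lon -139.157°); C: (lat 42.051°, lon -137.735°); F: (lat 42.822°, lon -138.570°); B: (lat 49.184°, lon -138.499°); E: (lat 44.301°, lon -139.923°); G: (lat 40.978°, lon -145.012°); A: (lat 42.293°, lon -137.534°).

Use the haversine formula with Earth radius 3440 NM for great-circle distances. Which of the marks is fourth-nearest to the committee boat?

Distance to each, sorted:
E: 48.8 NM
F: 155.1 NM
A: 208.3 NM
C: 214.3 NM
D: 219.9 NM
B: 271.0 NM
G: 303.9 NM
The fourth-nearest is C at 214.3 NM.

C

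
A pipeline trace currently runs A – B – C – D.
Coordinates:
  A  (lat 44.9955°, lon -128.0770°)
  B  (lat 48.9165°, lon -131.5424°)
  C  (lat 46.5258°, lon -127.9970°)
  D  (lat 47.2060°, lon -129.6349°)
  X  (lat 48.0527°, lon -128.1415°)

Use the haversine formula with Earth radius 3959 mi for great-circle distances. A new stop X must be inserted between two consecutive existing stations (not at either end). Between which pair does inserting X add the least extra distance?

between B and C

Added distance for inserting X between each consecutive pair:
A–B: 61.7 mi
B–C: 39.2 mi
C–D: 106.1 mi
Smallest added distance is 39.2 mi, inserting between B and C.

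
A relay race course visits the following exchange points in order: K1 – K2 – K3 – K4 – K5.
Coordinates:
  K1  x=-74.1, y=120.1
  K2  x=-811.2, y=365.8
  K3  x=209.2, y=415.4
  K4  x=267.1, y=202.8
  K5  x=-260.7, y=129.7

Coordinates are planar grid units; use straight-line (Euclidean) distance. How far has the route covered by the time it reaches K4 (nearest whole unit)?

2019

Leg distances:
K1→K2: 777.0  (cumulative 777.0)
K2→K3: 1021.6  (cumulative 1798.6)
K3→K4: 220.3  (cumulative 2018.9)
Cumulative distance at K4 ≈ 2019.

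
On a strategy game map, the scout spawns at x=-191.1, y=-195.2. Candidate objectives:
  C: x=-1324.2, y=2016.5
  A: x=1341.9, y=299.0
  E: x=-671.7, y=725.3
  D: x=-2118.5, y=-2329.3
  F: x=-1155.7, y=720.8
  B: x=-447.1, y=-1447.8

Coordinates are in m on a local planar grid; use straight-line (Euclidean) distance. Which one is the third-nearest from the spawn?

F

Distances from the spawn (x=-191.1, y=-195.2):
E: 1038.4 m
B: 1278.5 m
F: 1330.2 m
A: 1610.7 m
C: 2485.1 m
D: 2875.6 m
The third-nearest is F at 1330.2 m.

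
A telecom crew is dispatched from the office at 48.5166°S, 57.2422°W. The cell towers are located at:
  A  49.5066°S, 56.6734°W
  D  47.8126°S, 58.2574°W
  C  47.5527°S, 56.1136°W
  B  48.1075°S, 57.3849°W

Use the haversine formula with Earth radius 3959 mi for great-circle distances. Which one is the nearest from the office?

B

Distance to each, sorted:
B: 29.0 mi
D: 67.5 mi
A: 73.1 mi
C: 84.6 mi
The nearest is B at 29.0 mi.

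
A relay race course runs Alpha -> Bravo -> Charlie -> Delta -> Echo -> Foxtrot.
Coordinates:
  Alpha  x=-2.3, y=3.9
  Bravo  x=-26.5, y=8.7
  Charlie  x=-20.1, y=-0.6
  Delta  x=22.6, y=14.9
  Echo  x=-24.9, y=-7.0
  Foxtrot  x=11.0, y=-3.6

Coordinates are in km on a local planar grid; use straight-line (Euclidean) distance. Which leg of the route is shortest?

Bravo–Charlie

Leg distances:
Alpha→Bravo: 24.7 km
Bravo→Charlie: 11.3 km
Charlie→Delta: 45.4 km
Delta→Echo: 52.3 km
Echo→Foxtrot: 36.1 km
The shortest leg is Bravo–Charlie at 11.3 km.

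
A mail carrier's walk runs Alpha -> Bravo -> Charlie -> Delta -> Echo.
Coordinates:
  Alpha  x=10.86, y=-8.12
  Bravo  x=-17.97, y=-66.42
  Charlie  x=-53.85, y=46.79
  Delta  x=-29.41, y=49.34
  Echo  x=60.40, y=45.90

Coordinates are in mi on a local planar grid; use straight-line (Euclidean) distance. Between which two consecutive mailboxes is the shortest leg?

Leg distances:
Alpha→Bravo: 65.0 mi
Bravo→Charlie: 118.8 mi
Charlie→Delta: 24.6 mi
Delta→Echo: 89.9 mi
The shortest leg is Charlie–Delta at 24.6 mi.

Charlie–Delta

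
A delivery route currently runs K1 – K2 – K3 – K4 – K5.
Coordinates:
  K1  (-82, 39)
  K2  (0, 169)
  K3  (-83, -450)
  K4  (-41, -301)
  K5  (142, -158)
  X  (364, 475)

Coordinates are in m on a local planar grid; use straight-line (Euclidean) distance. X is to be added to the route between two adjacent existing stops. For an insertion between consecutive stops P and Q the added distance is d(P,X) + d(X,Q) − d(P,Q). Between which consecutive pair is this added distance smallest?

between K2 and K3

Added distance for inserting X between each consecutive pair:
K1–K2: 945.5 m
K2–K3: 878.3 m
K3–K4: 1747.9 m
K4–K5: 1313.9 m
Smallest added distance is 878.3 m, inserting between K2 and K3.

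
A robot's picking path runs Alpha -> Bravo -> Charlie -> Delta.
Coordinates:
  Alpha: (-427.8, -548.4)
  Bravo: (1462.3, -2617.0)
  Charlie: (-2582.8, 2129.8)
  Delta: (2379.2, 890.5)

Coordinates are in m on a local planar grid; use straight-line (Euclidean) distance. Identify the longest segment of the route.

Leg distances:
Alpha→Bravo: 2802.1 m
Bravo→Charlie: 6236.6 m
Charlie→Delta: 5114.4 m
The longest leg is Bravo–Charlie at 6236.6 m.

Bravo–Charlie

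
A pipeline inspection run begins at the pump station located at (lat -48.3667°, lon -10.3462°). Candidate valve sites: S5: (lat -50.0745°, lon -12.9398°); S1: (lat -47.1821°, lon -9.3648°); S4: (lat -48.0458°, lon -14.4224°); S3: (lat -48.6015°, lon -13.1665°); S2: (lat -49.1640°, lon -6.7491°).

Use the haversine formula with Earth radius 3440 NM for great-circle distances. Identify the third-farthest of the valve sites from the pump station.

Distances from the pump station ((lat -48.3667°, lon -10.3462°)):
S4: 164.2 NM
S2: 150.2 NM
S5: 144.4 NM
S3: 113.1 NM
S1: 81.4 NM
The third-farthest is S5 at 144.4 NM.

S5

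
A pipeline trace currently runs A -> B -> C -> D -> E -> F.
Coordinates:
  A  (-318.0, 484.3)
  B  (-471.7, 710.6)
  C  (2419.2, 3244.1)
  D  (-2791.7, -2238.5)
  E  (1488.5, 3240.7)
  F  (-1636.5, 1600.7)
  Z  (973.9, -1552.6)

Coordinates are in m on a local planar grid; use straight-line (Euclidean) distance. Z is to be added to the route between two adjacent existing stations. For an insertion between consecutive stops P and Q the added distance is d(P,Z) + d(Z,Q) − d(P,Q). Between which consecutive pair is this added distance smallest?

between C and D

Added distance for inserting Z between each consecutive pair:
A–B: 4824.0 m
B–C: 3851.3 m
C–D: 1273.4 m
D–E: 1695.6 m
E–F: 5385.2 m
Smallest added distance is 1273.4 m, inserting between C and D.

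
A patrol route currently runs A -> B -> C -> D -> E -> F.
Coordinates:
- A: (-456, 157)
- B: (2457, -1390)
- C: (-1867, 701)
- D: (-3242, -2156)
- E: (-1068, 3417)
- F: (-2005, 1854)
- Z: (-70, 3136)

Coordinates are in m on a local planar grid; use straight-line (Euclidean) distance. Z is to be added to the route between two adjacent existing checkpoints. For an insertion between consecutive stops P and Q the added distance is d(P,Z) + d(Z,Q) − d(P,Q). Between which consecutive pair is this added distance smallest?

Added distance for inserting Z between each consecutive pair:
A–B: 4889.3 m
B–C: 3406.9 m
C–D: 6025.5 m
D–E: 1224.6 m
E–F: 1535.6 m
Smallest added distance is 1224.6 m, inserting between D and E.

between D and E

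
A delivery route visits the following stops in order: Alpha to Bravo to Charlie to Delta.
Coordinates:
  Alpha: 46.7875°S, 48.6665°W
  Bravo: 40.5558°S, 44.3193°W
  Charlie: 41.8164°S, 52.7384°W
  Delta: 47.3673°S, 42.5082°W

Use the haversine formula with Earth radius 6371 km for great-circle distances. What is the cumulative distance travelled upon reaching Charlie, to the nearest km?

Leg distances:
Alpha→Bravo: 775.8 km  (cumulative 775.8 km)
Bravo→Charlie: 718.0 km  (cumulative 1493.9 km)
Cumulative distance at Charlie ≈ 1494 km.

1494 km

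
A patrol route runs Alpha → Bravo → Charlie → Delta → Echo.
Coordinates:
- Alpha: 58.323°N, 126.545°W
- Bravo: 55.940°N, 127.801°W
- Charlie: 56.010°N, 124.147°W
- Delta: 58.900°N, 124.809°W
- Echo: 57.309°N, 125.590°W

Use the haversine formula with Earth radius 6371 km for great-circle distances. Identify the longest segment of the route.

Charlie–Delta

Leg distances:
Alpha→Bravo: 275.6 km
Bravo→Charlie: 227.5 km
Charlie→Delta: 323.8 km
Delta→Echo: 182.8 km
The longest leg is Charlie–Delta at 323.8 km.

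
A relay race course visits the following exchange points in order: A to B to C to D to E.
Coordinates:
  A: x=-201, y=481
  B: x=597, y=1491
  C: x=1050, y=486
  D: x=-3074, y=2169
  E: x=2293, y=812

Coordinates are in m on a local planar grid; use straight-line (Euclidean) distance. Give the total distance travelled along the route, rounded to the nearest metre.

Leg distances:
A→B: 1287.2 m  (cumulative 1287.2 m)
B→C: 1102.4 m  (cumulative 2389.6 m)
C→D: 4454.2 m  (cumulative 6843.8 m)
D→E: 5535.9 m  (cumulative 12379.7 m)
Total route length ≈ 12380 m.

12380 m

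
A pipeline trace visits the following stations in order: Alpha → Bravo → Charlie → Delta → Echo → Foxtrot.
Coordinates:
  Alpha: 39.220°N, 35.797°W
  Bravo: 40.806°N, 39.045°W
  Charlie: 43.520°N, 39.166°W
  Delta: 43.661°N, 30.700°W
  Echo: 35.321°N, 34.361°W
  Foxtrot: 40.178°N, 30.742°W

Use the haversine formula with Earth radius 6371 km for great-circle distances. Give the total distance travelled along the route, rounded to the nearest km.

2917 km

Leg distances:
Alpha→Bravo: 328.0 km  (cumulative 328.0 km)
Bravo→Charlie: 301.9 km  (cumulative 630.0 km)
Charlie→Delta: 681.7 km  (cumulative 1311.7 km)
Delta→Echo: 978.9 km  (cumulative 2290.5 km)
Echo→Foxtrot: 626.7 km  (cumulative 2917.2 km)
Total route length ≈ 2917 km.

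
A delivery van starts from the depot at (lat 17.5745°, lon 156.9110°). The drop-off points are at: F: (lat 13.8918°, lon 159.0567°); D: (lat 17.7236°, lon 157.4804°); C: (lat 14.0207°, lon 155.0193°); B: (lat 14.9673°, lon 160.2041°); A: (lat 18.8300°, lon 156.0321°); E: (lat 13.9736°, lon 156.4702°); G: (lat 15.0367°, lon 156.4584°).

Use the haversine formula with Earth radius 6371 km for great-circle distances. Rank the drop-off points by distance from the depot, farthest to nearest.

F, B, C, E, G, A, D

Computing each great-circle distance from (lat 17.5745°, lon 156.9110°):
F (lat 13.8918°, lon 159.0567°): 469.5 km
B (lat 14.9673°, lon 160.2041°): 455.6 km
C (lat 14.0207°, lon 155.0193°): 444.0 km
E (lat 13.9736°, lon 156.4702°): 403.2 km
G (lat 15.0367°, lon 156.4584°): 286.3 km
A (lat 18.8300°, lon 156.0321°): 167.7 km
D (lat 17.7236°, lon 157.4804°): 62.6 km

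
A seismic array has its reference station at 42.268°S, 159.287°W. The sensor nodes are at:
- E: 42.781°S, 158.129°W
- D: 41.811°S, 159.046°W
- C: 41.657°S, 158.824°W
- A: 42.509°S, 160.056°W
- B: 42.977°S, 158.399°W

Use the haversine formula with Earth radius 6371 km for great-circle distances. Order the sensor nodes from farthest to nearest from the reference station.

Distances from the reference station:
E 42.781°S, 158.129°W: 110.7 km
B 42.977°S, 158.399°W: 107.2 km
C 41.657°S, 158.824°W: 78.0 km
A 42.509°S, 160.056°W: 68.6 km
D 41.811°S, 159.046°W: 54.6 km

E, B, C, A, D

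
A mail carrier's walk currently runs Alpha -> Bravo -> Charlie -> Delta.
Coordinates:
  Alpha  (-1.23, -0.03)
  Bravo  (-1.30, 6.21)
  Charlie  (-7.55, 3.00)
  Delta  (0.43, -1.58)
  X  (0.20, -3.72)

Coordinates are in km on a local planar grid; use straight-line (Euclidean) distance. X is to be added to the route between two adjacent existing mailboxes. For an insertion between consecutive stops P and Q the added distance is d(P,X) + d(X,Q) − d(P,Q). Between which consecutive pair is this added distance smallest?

between Charlie and Delta

Added distance for inserting X between each consecutive pair:
Alpha–Bravo: 7.8 km
Bravo–Charlie: 13.3 km
Charlie–Delta: 3.2 km
Smallest added distance is 3.2 km, inserting between Charlie and Delta.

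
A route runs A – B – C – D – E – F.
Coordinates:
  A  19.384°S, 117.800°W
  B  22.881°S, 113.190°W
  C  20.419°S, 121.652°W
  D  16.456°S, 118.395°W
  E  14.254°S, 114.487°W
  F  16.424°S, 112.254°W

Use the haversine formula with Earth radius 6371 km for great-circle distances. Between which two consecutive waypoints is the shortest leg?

Leg distances:
A→B: 616.2 km
B→C: 916.2 km
C→D: 558.7 km
D→E: 485.3 km
E→F: 339.9 km
The shortest leg is E–F at 339.9 km.

E–F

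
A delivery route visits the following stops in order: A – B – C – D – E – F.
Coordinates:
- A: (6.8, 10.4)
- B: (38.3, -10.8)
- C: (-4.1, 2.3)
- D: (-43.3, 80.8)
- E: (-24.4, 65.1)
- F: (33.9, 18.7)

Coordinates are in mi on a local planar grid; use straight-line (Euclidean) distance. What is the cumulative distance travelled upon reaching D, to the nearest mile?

Leg distances:
A→B: 38.0 mi  (cumulative 38.0 mi)
B→C: 44.4 mi  (cumulative 82.3 mi)
C→D: 87.7 mi  (cumulative 170.1 mi)
Cumulative distance at D ≈ 170 mi.

170 mi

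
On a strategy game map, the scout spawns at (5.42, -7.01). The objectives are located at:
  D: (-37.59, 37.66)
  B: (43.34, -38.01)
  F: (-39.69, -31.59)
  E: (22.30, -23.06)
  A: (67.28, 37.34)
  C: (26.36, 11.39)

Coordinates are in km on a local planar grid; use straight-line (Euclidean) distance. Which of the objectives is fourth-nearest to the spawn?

F

Distance to each, sorted:
E: 23.3 km
C: 27.9 km
B: 49.0 km
F: 51.4 km
D: 62.0 km
A: 76.1 km
The fourth-nearest is F at 51.4 km.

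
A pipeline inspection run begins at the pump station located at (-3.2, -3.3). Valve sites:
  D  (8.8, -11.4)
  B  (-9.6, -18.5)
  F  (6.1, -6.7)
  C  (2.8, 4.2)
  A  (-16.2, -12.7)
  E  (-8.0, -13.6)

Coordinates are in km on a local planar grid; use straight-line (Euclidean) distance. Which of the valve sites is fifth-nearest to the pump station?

A

Distance to each, sorted:
C: 9.6 km
F: 9.9 km
E: 11.4 km
D: 14.5 km
A: 16.0 km
B: 16.5 km
The fifth-nearest is A at 16.0 km.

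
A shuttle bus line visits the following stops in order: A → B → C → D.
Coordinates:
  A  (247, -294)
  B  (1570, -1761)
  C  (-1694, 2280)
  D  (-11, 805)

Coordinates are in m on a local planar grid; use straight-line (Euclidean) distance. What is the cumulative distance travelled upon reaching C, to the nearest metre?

7170 m

Leg distances:
A→B: 1975.5 m  (cumulative 1975.5 m)
B→C: 5194.6 m  (cumulative 7170.0 m)
Cumulative distance at C ≈ 7170 m.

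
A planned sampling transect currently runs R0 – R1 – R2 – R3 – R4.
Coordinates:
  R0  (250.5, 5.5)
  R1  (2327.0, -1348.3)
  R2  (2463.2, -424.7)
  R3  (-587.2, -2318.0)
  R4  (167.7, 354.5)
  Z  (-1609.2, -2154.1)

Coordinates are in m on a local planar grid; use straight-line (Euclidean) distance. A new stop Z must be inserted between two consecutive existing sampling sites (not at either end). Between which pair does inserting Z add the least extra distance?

between R3 and R4

Added distance for inserting Z between each consecutive pair:
R0–R1: 4389.0 m
R1–R2: 7508.6 m
R2–R3: 1869.3 m
R3–R4: 1332.1 m
Smallest added distance is 1332.1 m, inserting between R3 and R4.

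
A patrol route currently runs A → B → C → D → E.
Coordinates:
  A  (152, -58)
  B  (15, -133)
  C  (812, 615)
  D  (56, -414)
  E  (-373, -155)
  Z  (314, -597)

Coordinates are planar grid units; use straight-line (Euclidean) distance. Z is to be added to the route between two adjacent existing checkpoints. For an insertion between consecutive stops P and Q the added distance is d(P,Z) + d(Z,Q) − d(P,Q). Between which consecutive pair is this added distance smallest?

between C and D

Added distance for inserting Z between each consecutive pair:
A–B: 958.6
B–C: 769.3
C–D: 349.8
D–E: 632.1
Smallest added distance is 349.8, inserting between C and D.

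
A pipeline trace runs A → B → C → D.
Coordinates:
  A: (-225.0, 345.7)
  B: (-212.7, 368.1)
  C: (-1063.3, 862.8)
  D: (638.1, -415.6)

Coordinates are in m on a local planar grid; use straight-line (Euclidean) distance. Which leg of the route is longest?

C–D

Leg distances:
A→B: 25.6 m
B→C: 984.0 m
C→D: 2128.2 m
The longest leg is C–D at 2128.2 m.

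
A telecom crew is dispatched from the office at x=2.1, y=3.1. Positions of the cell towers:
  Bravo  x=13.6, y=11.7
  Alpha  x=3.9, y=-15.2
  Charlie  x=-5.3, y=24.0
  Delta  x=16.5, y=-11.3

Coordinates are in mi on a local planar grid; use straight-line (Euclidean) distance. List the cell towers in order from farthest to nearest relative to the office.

Computing each straight-line distance from x=2.1, y=3.1:
Charlie x=-5.3, y=24.0: 22.2 mi
Delta x=16.5, y=-11.3: 20.4 mi
Alpha x=3.9, y=-15.2: 18.4 mi
Bravo x=13.6, y=11.7: 14.4 mi

Charlie, Delta, Alpha, Bravo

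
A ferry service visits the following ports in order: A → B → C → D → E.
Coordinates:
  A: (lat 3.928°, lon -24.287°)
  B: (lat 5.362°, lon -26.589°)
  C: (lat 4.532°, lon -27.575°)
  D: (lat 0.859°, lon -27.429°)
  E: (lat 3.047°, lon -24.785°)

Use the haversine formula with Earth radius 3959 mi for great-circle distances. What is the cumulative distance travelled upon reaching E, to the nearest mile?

767 mi

Leg distances:
A→B: 187.0 mi  (cumulative 187.0 mi)
B→C: 88.9 mi  (cumulative 275.8 mi)
C→D: 254.0 mi  (cumulative 529.8 mi)
D→E: 237.0 mi  (cumulative 766.9 mi)
Cumulative distance at E ≈ 767 mi.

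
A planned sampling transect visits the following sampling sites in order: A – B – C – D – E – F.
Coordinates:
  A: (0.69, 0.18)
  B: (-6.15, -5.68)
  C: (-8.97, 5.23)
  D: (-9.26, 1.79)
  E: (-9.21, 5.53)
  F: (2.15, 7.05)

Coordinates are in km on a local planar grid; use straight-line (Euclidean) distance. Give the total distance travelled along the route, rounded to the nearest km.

39 km

Leg distances:
A→B: 9.0 km  (cumulative 9.0 km)
B→C: 11.3 km  (cumulative 20.3 km)
C→D: 3.5 km  (cumulative 23.7 km)
D→E: 3.7 km  (cumulative 27.5 km)
E→F: 11.5 km  (cumulative 38.9 km)
Total route length ≈ 39 km.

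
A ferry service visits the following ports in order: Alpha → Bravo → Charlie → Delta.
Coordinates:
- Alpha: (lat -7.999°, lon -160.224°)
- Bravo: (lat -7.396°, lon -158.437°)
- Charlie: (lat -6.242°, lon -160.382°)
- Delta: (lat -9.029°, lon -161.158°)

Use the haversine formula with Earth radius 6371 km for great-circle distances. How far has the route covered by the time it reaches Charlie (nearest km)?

458 km

Leg distances:
Alpha→Bravo: 208.0 km  (cumulative 208.0 km)
Bravo→Charlie: 250.2 km  (cumulative 458.2 km)
Cumulative distance at Charlie ≈ 458 km.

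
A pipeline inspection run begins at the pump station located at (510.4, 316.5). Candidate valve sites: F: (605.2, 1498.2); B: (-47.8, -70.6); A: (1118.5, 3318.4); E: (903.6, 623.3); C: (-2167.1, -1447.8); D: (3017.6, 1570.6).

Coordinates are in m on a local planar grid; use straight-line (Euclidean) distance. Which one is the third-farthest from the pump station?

Distance to each, sorted:
C: 3206.5 m
A: 3062.9 m
D: 2803.4 m
F: 1185.5 m
B: 679.3 m
E: 498.7 m
The third-farthest is D at 2803.4 m.

D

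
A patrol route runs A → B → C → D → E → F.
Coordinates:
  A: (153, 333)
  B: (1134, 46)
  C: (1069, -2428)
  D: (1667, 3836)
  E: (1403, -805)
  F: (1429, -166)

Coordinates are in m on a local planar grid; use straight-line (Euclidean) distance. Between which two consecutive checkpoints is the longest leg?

Leg distances:
A→B: 1022.1 m
B→C: 2474.9 m
C→D: 6292.5 m
D→E: 4648.5 m
E→F: 639.5 m
The longest leg is C–D at 6292.5 m.

C–D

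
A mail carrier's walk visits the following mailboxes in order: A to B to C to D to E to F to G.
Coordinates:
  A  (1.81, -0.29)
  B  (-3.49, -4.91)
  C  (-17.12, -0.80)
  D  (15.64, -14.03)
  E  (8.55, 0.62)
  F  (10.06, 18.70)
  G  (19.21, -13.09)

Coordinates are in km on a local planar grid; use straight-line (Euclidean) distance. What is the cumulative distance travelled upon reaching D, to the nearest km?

Leg distances:
A→B: 7.0 km  (cumulative 7.0 km)
B→C: 14.2 km  (cumulative 21.3 km)
C→D: 35.3 km  (cumulative 56.6 km)
Cumulative distance at D ≈ 57 km.

57 km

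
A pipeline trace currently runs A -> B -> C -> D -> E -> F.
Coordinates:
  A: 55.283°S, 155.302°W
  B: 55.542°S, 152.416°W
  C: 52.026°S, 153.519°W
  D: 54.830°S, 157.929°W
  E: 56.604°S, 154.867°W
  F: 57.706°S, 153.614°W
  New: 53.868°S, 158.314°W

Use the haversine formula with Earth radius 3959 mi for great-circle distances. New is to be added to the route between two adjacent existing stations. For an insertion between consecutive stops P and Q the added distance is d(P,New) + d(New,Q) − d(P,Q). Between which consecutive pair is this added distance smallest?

Added distance for inserting New between each consecutive pair:
A–B: 302.9 mi
B–C: 251.8 mi
C–D: 39.5 mi
D–E: 130.0 mi
E–F: 465.1 mi
Smallest added distance is 39.5 mi, inserting between C and D.

between C and D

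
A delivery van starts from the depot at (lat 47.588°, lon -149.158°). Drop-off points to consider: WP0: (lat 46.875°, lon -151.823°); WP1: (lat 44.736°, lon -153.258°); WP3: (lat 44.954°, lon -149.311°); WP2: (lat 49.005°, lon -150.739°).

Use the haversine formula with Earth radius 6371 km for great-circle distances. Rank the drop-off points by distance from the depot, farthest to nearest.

Distance from the depot at (lat 47.588°, lon -149.158°) to each:
WP1 (lat 44.736°, lon -153.258°): 447.4 km
WP3 (lat 44.954°, lon -149.311°): 293.1 km
WP0 (lat 46.875°, lon -151.823°): 216.3 km
WP2 (lat 49.005°, lon -150.739°): 196.2 km

WP1, WP3, WP0, WP2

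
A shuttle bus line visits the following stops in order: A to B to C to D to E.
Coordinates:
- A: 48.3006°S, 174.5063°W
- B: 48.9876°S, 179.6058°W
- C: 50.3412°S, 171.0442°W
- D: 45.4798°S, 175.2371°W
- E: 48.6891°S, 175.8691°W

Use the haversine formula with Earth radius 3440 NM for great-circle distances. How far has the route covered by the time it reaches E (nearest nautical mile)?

Leg distances:
A→B: 206.4 NM  (cumulative 206.4 NM)
B→C: 342.3 NM  (cumulative 548.7 NM)
C→D: 337.0 NM  (cumulative 885.7 NM)
D→E: 194.4 NM  (cumulative 1080.1 NM)
Cumulative distance at E ≈ 1080 NM.

1080 NM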